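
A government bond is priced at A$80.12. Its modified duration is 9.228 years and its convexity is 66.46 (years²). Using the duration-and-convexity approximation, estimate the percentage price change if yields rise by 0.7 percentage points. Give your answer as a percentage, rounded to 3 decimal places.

-6.297%

Duration effect: -D_mod·Δy = -9.228 × (+0.007) = -0.064596
Convexity effect: ½·C·(Δy)² = 0.5 × 66.46 × (0.007)² = +0.00162827
ΔP/P ≈ -0.064596 + 0.00162827 = -0.06296773
= -6.296773%.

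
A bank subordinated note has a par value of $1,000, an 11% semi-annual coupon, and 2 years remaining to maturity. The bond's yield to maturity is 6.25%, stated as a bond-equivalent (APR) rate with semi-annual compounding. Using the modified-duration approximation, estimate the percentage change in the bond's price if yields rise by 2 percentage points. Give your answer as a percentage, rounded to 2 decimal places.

-3.60%

Periodic yield y = 0.03125. Modified duration first:
  t   CF        PV=CF/(1+0.03125)^t    t·PV
  1        55.00        53.3333        53.3333
  2        55.00        51.7172       103.4343
  3        55.00        50.1500       150.4500
  4     1,055.00       932.8173     3,731.2694
  Σ                  1,088.0178     4,038.4870
P = 1,088.0178; D_Mac = 3.71178 half-year periods = 1.85589 yrs; D_mod = 1.85589/(1+0.03125) = 1.79965 yrs.
ΔP/P ≈ -D_mod · Δy = -1.79965 × (+0.02) = -0.035993 = -3.5993%.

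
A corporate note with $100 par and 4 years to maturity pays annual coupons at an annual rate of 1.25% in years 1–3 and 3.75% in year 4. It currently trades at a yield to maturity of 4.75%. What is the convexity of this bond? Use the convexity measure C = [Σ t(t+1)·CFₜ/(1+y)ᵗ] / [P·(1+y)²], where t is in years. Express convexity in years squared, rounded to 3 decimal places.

With y = 0.0475:
  t   CF        PV=CF/(1+0.0475)^t    t·PV        t(t+1)·PV
  1         1.25         1.1933         1.1933           2.3866
  2         1.25         1.1392         2.2784           6.8352
  3         1.25         1.0875         3.2626          13.0506
  4       103.75        86.1732       344.6926       1,723.4630
  Σ                     89.5932       351.4270       1,745.7355
P = 89.5932.
Convexity = Σ t(t+1)·PV / [P·(1+y)²] = 1,745.7355 / (89.5932 × 1.097256) = 17.75805.

17.758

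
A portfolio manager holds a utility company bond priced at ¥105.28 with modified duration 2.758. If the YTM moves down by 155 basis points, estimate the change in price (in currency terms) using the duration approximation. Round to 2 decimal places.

Duration approximation: ΔP/P ≈ -D_mod · Δy = -2.758 × (-0.0155) = +0.042749.
ΔP ≈ 105.28 × (+0.042749) = +4.50061472.

+¥4.50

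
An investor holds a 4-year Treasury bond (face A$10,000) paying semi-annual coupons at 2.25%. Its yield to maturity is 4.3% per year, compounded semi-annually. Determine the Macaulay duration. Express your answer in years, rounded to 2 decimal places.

3.84 years

Periodic yield y = 0.0215. Discount each cash flow and weight by its period:
  t   CF        PV=CF/(1+0.0215)^t    t·PV
  1       112.50       110.1322       110.1322
  2       112.50       107.8142       215.6283
  3       112.50       105.5449       316.6348
  4       112.50       103.3235       413.2939
  5       112.50       101.1488       505.7439
  6       112.50        99.0199       594.1191
  7       112.50        96.9357       678.5502
  8    10,112.50     8,530.0498    68,240.3984
  Σ                  9,253.9689    71,074.5009
Price P = Σ PV = 9,253.9689.
Macaulay duration = Σ(t·PV) / P = 71,074.5009 / 9,253.9689 = 7.68043 half-year periods.
In years: 7.68043 / 2 = 3.84022 years.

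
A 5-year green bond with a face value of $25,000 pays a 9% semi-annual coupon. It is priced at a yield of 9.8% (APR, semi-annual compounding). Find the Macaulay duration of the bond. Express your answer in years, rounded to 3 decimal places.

Periodic yield y = 0.049. Discount each cash flow and weight by its period:
  t   CF        PV=CF/(1+0.049)^t    t·PV
  1     1,125.00     1,072.4500     1,072.4500
  2     1,125.00     1,022.3546     2,044.7092
  3     1,125.00       974.5992     2,923.7976
  4     1,125.00       929.0746     3,716.2983
  5     1,125.00       885.6764     4,428.3821
  6     1,125.00       844.3055     5,065.8327
  7     1,125.00       804.8670     5,634.0688
  8     1,125.00       767.2707     6,138.1656
  9     1,125.00       731.4306     6,582.8754
  10   26,125.00    16,192.0344   161,920.3438
  Σ                 24,224.0628   199,526.9234
Price P = Σ PV = 24,224.0628.
Macaulay duration = Σ(t·PV) / P = 199,526.9234 / 24,224.0628 = 8.23672 half-year periods.
In years: 8.23672 / 2 = 4.11836 years.

4.118 years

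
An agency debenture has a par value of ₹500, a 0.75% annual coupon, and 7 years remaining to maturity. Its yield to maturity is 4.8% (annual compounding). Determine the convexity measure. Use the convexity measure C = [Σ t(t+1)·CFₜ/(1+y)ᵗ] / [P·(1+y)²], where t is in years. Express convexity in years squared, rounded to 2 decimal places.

With y = 0.048:
  t   CF        PV=CF/(1+0.048)^t    t·PV        t(t+1)·PV
  1         3.75         3.5782         3.5782           7.1565
  2         3.75         3.4144         6.8287          20.4861
  3         3.75         3.2580         9.7739          39.0957
  4         3.75         3.1088        12.4350          62.1750
  5         3.75         2.9664        14.8318          88.9910
  6         3.75         2.8305        16.9830         118.8811
  7       503.75       362.8157     2,539.7100      20,317.6796
  Σ                    381.9719     2,604.1407      20,654.4651
P = 381.9719.
Convexity = Σ t(t+1)·PV / [P·(1+y)²] = 20,654.4651 / (381.9719 × 1.098304) = 49.23342.

49.23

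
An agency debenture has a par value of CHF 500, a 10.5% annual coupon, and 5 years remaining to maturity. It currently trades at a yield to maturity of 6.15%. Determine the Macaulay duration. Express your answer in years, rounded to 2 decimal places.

Periodic yield y = 0.0615. Discount each cash flow and weight by its year:
  t   CF        PV=CF/(1+0.0615)^t    t·PV
  1        52.50        49.4583        49.4583
  2        52.50        46.5929        93.1857
  3        52.50        43.8934       131.6802
  4        52.50        41.3504       165.4014
  5       552.50       409.9513     2,049.7566
  Σ                    591.2463     2,489.4823
Price P = Σ PV = 591.2463.
Macaulay duration = Σ(t·PV) / P = 2,489.4823 / 591.2463 = 4.21057 years.

4.21 years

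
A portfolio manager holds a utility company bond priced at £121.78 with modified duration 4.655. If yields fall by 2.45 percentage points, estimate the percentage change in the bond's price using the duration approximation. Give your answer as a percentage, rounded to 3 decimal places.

Duration approximation: ΔP/P ≈ -D_mod · Δy = -4.655 × (-0.0245) = +0.1140475.
As a percentage: +11.40475%.

+11.405%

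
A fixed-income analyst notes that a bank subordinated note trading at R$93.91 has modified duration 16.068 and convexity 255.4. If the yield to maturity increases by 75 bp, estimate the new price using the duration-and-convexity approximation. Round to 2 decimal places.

Duration effect: -D_mod·Δy = -16.068 × (+0.0075) = -0.120510
Convexity effect: ½·C·(Δy)² = 0.5 × 255.4 × (0.0075)² = +0.007183125
ΔP/P ≈ -0.120510 + 0.007183125 = -0.113326875
New price ≈ 93.91 × (1 - 0.113326875) = 83.26747316875.

R$83.27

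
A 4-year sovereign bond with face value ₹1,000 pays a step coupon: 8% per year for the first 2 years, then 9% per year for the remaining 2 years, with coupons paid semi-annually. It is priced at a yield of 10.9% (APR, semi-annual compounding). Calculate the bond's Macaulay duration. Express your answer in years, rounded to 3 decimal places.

Periodic yield y = 0.0545. Discount each cash flow and weight by its period:
  t   CF        PV=CF/(1+0.0545)^t    t·PV
  1        40.00        37.9327        37.9327
  2        40.00        35.9722        71.9444
  3        40.00        34.1130       102.3391
  4        40.00        32.3500       129.3998
  5        45.00        34.5128       172.5638
  6        45.00        32.7290       196.3741
  7        45.00        31.0375       217.2623
  8     1,045.00       683.5080     5,468.0642
  Σ                    922.1551     6,395.8804
Price P = Σ PV = 922.1551.
Macaulay duration = Σ(t·PV) / P = 6,395.8804 / 922.1551 = 6.93580 half-year periods.
In years: 6.93580 / 2 = 3.46790 years.

3.468 years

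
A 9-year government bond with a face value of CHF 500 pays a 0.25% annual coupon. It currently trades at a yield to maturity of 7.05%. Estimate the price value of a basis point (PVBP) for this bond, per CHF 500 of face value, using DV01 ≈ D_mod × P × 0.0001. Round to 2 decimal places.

CHF 0.23

Periodic yield y = 0.0705.
  t   CF        PV=CF/(1+0.0705)^t    t·PV
  1         1.25         1.1677         1.1677
  2         1.25         1.0908         2.1816
  3         1.25         1.0189         3.0568
  4         1.25         0.9518         3.8074
  5         1.25         0.8892         4.4458
  6         1.25         0.8306         4.9836
  7         1.25         0.7759         5.4313
  8         1.25         0.7248         5.7984
  9       501.25       271.5028     2,443.5254
  Σ                    278.9525     2,474.3978
P = 278.9525; D_Mac = 8.87032 yrs; D_mod = 8.28615 yrs.
DV01 ≈ 8.28615 × 278.9525 × 0.0001 = 0.231144.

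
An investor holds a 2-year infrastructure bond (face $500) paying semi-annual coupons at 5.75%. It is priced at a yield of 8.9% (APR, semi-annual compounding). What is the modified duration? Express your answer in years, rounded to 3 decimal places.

1.833 years

Periodic yield y = 0.0445. First find Macaulay duration:
  t   CF        PV=CF/(1+0.0445)^t    t·PV
  1       14.375        13.7626        13.7626
  2       14.375        13.1762        26.3524
  3       14.375        12.6149        37.8446
  4      514.375       432.1615     1,728.6460
  Σ                    471.7152     1,806.6056
P = 471.7152; Macaulay duration = 1,806.6056 / 471.7152 = 3.82987 half-year periods = 1.91493 years.
Modified duration = D_Mac / (1 + y) = 1.91493 / 1.0445 = 1.83335 years.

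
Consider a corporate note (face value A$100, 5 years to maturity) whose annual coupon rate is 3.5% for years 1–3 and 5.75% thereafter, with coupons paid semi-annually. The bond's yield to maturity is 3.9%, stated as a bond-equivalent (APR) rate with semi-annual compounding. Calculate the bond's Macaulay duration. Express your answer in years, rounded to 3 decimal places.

4.612 years

Periodic yield y = 0.0195. Discount each cash flow and weight by its period:
  t   CF        PV=CF/(1+0.0195)^t    t·PV
  1        1.750         1.7165         1.7165
  2        1.750         1.6837         3.3674
  3        1.750         1.6515         4.9545
  4        1.750         1.6199         6.4796
  5        1.750         1.5889         7.9446
  6        1.750         1.5585         9.3512
  7        2.875         2.5115        17.5803
  8        2.875         2.4634        19.7074
  9        2.875         2.4163        21.7468
  10     102.875        84.8081       848.0814
  Σ                    102.0184       940.9297
Price P = Σ PV = 102.0184.
Macaulay duration = Σ(t·PV) / P = 940.9297 / 102.0184 = 9.22314 half-year periods.
In years: 9.22314 / 2 = 4.61157 years.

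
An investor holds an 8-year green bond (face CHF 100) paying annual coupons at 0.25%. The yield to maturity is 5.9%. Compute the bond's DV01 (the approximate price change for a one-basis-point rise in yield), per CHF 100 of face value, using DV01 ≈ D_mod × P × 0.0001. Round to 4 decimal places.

CHF 0.0484

Periodic yield y = 0.059.
  t   CF        PV=CF/(1+0.059)^t    t·PV
  1         0.25         0.2361         0.2361
  2         0.25         0.2229         0.4458
  3         0.25         0.2105         0.6315
  4         0.25         0.1988         0.7951
  5         0.25         0.1877         0.9385
  6         0.25         0.1772         1.0634
  7         0.25         0.1674         1.1716
  8       100.25        63.3748       506.9985
  Σ                     64.7754       512.2805
P = 64.7754; D_Mac = 7.90857 yrs; D_mod = 7.46796 yrs.
DV01 ≈ 7.46796 × 64.7754 × 0.0001 = 0.048374.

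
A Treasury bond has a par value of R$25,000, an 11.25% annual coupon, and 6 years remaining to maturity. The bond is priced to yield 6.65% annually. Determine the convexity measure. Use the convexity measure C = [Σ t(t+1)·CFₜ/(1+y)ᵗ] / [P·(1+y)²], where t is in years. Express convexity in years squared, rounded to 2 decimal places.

27.24

With y = 0.0665:
  t   CF        PV=CF/(1+0.0665)^t    t·PV        t(t+1)·PV
  1     2,812.50     2,637.1308     2,637.1308       5,274.2616
  2     2,812.50     2,472.6965     4,945.3930      14,836.1789
  3     2,812.50     2,318.5152     6,955.5457      27,822.1827
  4     2,812.50     2,173.9477     8,695.7908      43,478.9540
  5     2,812.50     2,038.3945    10,191.9723      61,151.8341
  6    27,812.50    18,900.5686   113,403.4116     793,823.8813
  Σ                 30,541.2533   146,829.2442     946,387.2925
P = 30,541.2533.
Convexity = Σ t(t+1)·PV / [P·(1+y)²] = 946,387.2925 / (30,541.2533 × 1.137422) = 27.24334.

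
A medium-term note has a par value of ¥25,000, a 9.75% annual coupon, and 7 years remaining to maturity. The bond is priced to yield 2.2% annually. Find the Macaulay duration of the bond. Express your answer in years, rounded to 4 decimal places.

5.6982 years

Periodic yield y = 0.022. Discount each cash flow and weight by its year:
  t   CF        PV=CF/(1+0.022)^t    t·PV
  1     2,437.50     2,385.0294     2,385.0294
  2     2,437.50     2,333.6882     4,667.3764
  3     2,437.50     2,283.4523     6,850.3568
  4     2,437.50     2,234.2977     8,937.1909
  5     2,437.50     2,186.2013    10,931.0064
  6     2,437.50     2,139.1402    12,834.8412
  7    27,437.50    23,560.7042   164,924.9295
  Σ                 37,122.5132   211,530.7305
Price P = Σ PV = 37,122.5132.
Macaulay duration = Σ(t·PV) / P = 211,530.7305 / 37,122.5132 = 5.69818 years.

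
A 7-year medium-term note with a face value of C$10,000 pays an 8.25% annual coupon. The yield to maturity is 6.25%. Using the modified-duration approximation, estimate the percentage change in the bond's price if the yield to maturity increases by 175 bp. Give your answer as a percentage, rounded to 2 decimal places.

Periodic yield y = 0.0625. Modified duration first:
  t   CF        PV=CF/(1+0.0625)^t    t·PV
  1       825.00       776.4706       776.4706
  2       825.00       730.7958     1,461.5917
  3       825.00       687.8079     2,063.4236
  4       825.00       647.3486     2,589.3943
  5       825.00       609.2692     3,046.3462
  6       825.00       573.4299     3,440.5793
  7    10,825.00     7,081.5012    49,570.5085
  Σ                 11,106.6232    62,948.3141
P = 11,106.6232; D_Mac = 5.66764 yrs; D_mod = 5.66764/(1+0.0625) = 5.33425 yrs.
ΔP/P ≈ -D_mod · Δy = -5.33425 × (+0.0175) = -0.093349 = -9.3349%.

-9.33%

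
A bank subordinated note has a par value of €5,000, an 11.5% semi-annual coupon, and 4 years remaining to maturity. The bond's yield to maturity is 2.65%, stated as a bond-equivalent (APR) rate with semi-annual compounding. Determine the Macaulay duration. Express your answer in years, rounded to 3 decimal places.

3.420 years

Periodic yield y = 0.01325. Discount each cash flow and weight by its period:
  t   CF        PV=CF/(1+0.01325)^t    t·PV
  1       287.50       283.7404       283.7404
  2       287.50       280.0300       560.0601
  3       287.50       276.3682       829.1045
  4       287.50       272.7542     1,091.0167
  5       287.50       269.1874     1,345.9372
  6       287.50       265.6673     1,594.0041
  7       287.50       262.1933     1,835.3530
  8     5,287.50     4,759.0195    38,072.1557
  Σ                  6,668.9603    45,611.3716
Price P = Σ PV = 6,668.9603.
Macaulay duration = Σ(t·PV) / P = 45,611.3716 / 6,668.9603 = 6.83935 half-year periods.
In years: 6.83935 / 2 = 3.41968 years.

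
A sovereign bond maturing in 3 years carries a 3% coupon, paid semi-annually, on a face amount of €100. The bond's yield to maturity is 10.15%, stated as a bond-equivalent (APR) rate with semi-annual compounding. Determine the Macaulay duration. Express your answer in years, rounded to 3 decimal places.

2.877 years

Periodic yield y = 0.05075. Discount each cash flow and weight by its period:
  t   CF        PV=CF/(1+0.05075)^t    t·PV
  1         1.50         1.4276         1.4276
  2         1.50         1.3586         2.7172
  3         1.50         1.2930         3.8790
  4         1.50         1.2305         4.9221
  5         1.50         1.1711         5.8555
  6       101.50        75.4171       452.5024
  Σ                     81.8978       471.3038
Price P = Σ PV = 81.8978.
Macaulay duration = Σ(t·PV) / P = 471.3038 / 81.8978 = 5.75478 half-year periods.
In years: 5.75478 / 2 = 2.87739 years.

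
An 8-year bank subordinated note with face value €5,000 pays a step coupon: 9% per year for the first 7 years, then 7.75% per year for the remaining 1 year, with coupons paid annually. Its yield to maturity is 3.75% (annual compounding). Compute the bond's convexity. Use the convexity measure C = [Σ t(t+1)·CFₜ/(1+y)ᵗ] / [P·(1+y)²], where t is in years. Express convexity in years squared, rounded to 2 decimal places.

48.36

With y = 0.0375:
  t   CF        PV=CF/(1+0.0375)^t    t·PV        t(t+1)·PV
  1       450.00       433.7349       433.7349         867.4699
  2       450.00       418.0578       836.1155       2,508.3466
  3       450.00       402.9473     1,208.8418       4,835.3670
  4       450.00       388.3829     1,553.5316       7,767.6579
  5       450.00       374.3450     1,871.7248      11,230.3487
  6       450.00       360.8144     2,164.8865      15,154.2055
  7       450.00       347.7729     2,434.4105      19,475.2842
  8     5,387.50     4,013.1227    32,104.9817     288,944.8356
  Σ                  6,739.1779    42,608.2273     350,783.5153
P = 6,739.1779.
Convexity = Σ t(t+1)·PV / [P·(1+y)²] = 350,783.5153 / (6,739.1779 × 1.076406) = 48.35663.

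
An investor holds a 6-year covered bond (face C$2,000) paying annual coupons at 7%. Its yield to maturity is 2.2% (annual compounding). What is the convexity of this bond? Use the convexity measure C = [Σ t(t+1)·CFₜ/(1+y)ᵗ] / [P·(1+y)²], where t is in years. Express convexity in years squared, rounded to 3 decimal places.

33.196

With y = 0.022:
  t   CF        PV=CF/(1+0.022)^t    t·PV        t(t+1)·PV
  1       140.00       136.9863       136.9863         273.9726
  2       140.00       134.0375       268.0750         804.2249
  3       140.00       131.1521       393.4564       1,573.8256
  4       140.00       128.3289       513.3156       2,566.5779
  5       140.00       125.5664       627.8322       3,766.9930
  6     2,140.00     1,878.0554    11,268.3324      78,878.3267
  Σ                  2,534.1266    13,207.9978      87,863.9206
P = 2,534.1266.
Convexity = Σ t(t+1)·PV / [P·(1+y)²] = 87,863.9206 / (2,534.1266 × 1.044484) = 33.19560.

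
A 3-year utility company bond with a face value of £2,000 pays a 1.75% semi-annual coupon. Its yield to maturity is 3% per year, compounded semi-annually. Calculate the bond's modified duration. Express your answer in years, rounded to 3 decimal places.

Periodic yield y = 0.015. First find Macaulay duration:
  t   CF        PV=CF/(1+0.015)^t    t·PV
  1        17.50        17.2414        17.2414
  2        17.50        16.9866        33.9732
  3        17.50        16.7355        50.2066
  4        17.50        16.4882        65.9529
  5        17.50        16.2446        81.2228
  6     2,017.50     1,845.0889    11,070.5332
  Σ                  1,928.7852    11,319.1301
P = 1,928.7852; Macaulay duration = 11,319.1301 / 1,928.7852 = 5.86853 half-year periods = 2.93426 years.
Modified duration = D_Mac / (1 + y) = 2.93426 / 1.015 = 2.89090 years.

2.891 years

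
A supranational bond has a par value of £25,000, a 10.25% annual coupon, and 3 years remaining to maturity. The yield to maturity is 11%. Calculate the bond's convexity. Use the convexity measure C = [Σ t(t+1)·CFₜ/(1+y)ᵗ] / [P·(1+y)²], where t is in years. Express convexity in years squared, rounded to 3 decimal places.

With y = 0.11:
  t   CF        PV=CF/(1+0.11)^t    t·PV        t(t+1)·PV
  1     2,562.50     2,308.5586     2,308.5586       4,617.1171
  2     2,562.50     2,079.7825     4,159.5650      12,478.6949
  3    27,562.50    20,153.4624    60,460.3873     241,841.5494
  Σ                 24,541.8035    66,928.5109     258,937.3614
P = 24,541.8035.
Convexity = Σ t(t+1)·PV / [P·(1+y)²] = 258,937.3614 / (24,541.8035 × 1.232100) = 8.56332.

8.563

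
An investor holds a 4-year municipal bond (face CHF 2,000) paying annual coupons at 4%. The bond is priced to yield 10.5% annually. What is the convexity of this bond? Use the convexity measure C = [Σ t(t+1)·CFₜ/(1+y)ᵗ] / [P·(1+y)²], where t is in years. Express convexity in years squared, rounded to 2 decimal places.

14.99

With y = 0.105:
  t   CF        PV=CF/(1+0.105)^t    t·PV        t(t+1)·PV
  1        80.00        72.3982        72.3982         144.7964
  2        80.00        65.5187       131.0374         393.1123
  3        80.00        59.2930       177.8789         711.5156
  4     2,080.00     1,395.1285     5,580.5142      27,902.5708
  Σ                  1,592.3384     5,961.8287      29,151.9951
P = 1,592.3384.
Convexity = Σ t(t+1)·PV / [P·(1+y)²] = 29,151.9951 / (1,592.3384 × 1.221025) = 14.99368.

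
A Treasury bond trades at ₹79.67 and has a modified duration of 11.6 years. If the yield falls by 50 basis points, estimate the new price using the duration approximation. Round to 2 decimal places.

₹84.29

Duration approximation: ΔP/P ≈ -D_mod · Δy = -11.6 × (-0.005) = +0.058000.
New price ≈ 79.67 × (1 + 0.058000) = 84.29086.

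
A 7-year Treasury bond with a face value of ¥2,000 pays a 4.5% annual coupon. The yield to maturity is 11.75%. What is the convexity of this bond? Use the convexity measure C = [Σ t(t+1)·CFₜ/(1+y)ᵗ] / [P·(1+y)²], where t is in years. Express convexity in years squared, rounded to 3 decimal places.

With y = 0.1175:
  t   CF        PV=CF/(1+0.1175)^t    t·PV        t(t+1)·PV
  1        90.00        80.5369        80.5369         161.0738
  2        90.00        72.0688       144.1377         432.4130
  3        90.00        64.4911       193.4734         773.8934
  4        90.00        57.7102       230.8407       1,154.2035
  5        90.00        51.6422       258.2111       1,549.2664
  6        90.00        46.2123       277.2736       1,940.9154
  7     2,090.00       960.3147     6,722.2027      53,777.6215
  Σ                  1,332.9762     7,906.6760      59,789.3871
P = 1,332.9762.
Convexity = Σ t(t+1)·PV / [P·(1+y)²] = 59,789.3871 / (1,332.9762 × 1.248806) = 35.91755.

35.918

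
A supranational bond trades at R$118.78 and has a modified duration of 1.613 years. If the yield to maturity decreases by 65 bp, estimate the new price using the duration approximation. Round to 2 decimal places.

R$120.03

Duration approximation: ΔP/P ≈ -D_mod · Δy = -1.613 × (-0.0065) = +0.0104845.
New price ≈ 118.78 × (1 + 0.0104845) = 120.02534891.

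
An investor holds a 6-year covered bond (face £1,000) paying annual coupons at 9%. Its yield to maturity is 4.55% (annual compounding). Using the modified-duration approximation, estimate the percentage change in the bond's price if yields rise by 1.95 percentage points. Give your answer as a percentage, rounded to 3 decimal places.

Periodic yield y = 0.0455. Modified duration first:
  t   CF        PV=CF/(1+0.0455)^t    t·PV
  1        90.00        86.0832        86.0832
  2        90.00        82.3369       164.6738
  3        90.00        78.7536       236.2608
  4        90.00        75.3263       301.3050
  5        90.00        72.0481       360.2403
  6     1,090.00       834.6075     5,007.6449
  Σ                  1,229.1555     6,156.2080
P = 1,229.1555; D_Mac = 5.00849 yrs; D_mod = 5.00849/(1+0.0455) = 4.79052 yrs.
ΔP/P ≈ -D_mod · Δy = -4.79052 × (+0.0195) = -0.093415 = -9.3415%.

-9.342%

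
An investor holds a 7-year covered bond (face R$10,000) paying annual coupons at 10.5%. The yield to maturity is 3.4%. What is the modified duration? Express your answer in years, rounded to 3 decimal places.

5.410 years

Periodic yield y = 0.034. First find Macaulay duration:
  t   CF        PV=CF/(1+0.034)^t    t·PV
  1     1,050.00     1,015.4739     1,015.4739
  2     1,050.00       982.0831     1,964.1661
  3     1,050.00       949.7902     2,849.3706
  4     1,050.00       918.5592     3,674.2367
  5     1,050.00       888.3551     4,441.7756
  6     1,050.00       859.1442     5,154.8652
  7    11,050.00     8,744.1683    61,209.1779
  Σ                 14,357.5739    80,309.0661
P = 14,357.5739; Macaulay duration = 80,309.0661 / 14,357.5739 = 5.59350 years.
Modified duration = D_Mac / (1 + y) = 5.59350 / 1.034 = 5.40957 years.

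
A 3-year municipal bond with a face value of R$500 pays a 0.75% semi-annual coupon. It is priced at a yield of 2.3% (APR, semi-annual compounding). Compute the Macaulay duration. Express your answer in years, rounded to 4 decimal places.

2.9713 years

Periodic yield y = 0.0115. Discount each cash flow and weight by its period:
  t   CF        PV=CF/(1+0.0115)^t    t·PV
  1        1.875         1.8537         1.8537
  2        1.875         1.8326         3.6652
  3        1.875         1.8118         5.4353
  4        1.875         1.7912         7.1647
  5        1.875         1.7708         8.8540
  6      501.875       468.5978     2,811.5868
  Σ                    477.6578     2,838.5597
Price P = Σ PV = 477.6578.
Macaulay duration = Σ(t·PV) / P = 2,838.5597 / 477.6578 = 5.94266 half-year periods.
In years: 5.94266 / 2 = 2.97133 years.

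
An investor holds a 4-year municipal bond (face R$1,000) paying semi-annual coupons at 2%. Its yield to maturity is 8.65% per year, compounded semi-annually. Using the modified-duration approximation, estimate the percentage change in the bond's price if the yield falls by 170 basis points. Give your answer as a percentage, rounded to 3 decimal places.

Periodic yield y = 0.04325. Modified duration first:
  t   CF        PV=CF/(1+0.04325)^t    t·PV
  1        10.00         9.5854         9.5854
  2        10.00         9.1880        18.3761
  3        10.00         8.8071        26.4214
  4        10.00         8.4420        33.7681
  5        10.00         8.0920        40.4602
  6        10.00         7.7566        46.5394
  7        10.00         7.4350        52.0450
  8     1,010.00       719.8040     5,758.4316
  Σ                    779.1102     5,985.6273
P = 779.1102; D_Mac = 7.68265 half-year periods = 3.84132 yrs; D_mod = 3.84132/(1+0.04325) = 3.68207 yrs.
ΔP/P ≈ -D_mod · Δy = -3.68207 × (-0.017) = +0.062595 = +6.2595%.

+6.260%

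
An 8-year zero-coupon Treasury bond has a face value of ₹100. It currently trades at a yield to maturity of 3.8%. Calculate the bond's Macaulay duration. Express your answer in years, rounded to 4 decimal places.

8.0000 years

A zero-coupon bond has a single cash flow at maturity, so its Macaulay duration equals its maturity: 8 years.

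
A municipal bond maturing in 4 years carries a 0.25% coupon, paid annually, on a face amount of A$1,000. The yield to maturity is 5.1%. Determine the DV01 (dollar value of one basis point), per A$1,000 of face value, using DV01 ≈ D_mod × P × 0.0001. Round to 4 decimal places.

Periodic yield y = 0.051.
  t   CF        PV=CF/(1+0.051)^t    t·PV
  1         2.50         2.3787         2.3787
  2         2.50         2.2633         4.5265
  3         2.50         2.1534         6.4603
  4     1,002.50       821.6248     3,286.4990
  Σ                    828.4201     3,299.8645
P = 828.4201; D_Mac = 3.98332 yrs; D_mod = 3.79003 yrs.
DV01 ≈ 3.79003 × 828.4201 × 0.0001 = 0.313974.

A$0.3140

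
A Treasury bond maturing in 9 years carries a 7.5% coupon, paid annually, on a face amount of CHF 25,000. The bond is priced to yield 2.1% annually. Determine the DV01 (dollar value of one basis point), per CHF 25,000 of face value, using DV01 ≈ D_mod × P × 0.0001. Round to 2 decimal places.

Periodic yield y = 0.021.
  t   CF        PV=CF/(1+0.021)^t    t·PV
  1     1,875.00     1,836.4349     1,836.4349
  2     1,875.00     1,798.6629     3,597.3259
  3     1,875.00     1,761.6679     5,285.0038
  4     1,875.00     1,725.4338     6,901.7352
  5     1,875.00     1,689.9450     8,449.7248
  6     1,875.00     1,655.1861     9,931.1163
  7     1,875.00     1,621.1421    11,347.9945
  8     1,875.00     1,587.7983    12,702.3865
  9    26,875.00    22,290.3452   200,613.1068
  Σ                 35,966.6161   260,664.8287
P = 35,966.6161; D_Mac = 7.24741 yrs; D_mod = 7.09835 yrs.
DV01 ≈ 7.09835 × 35,966.6161 × 0.0001 = 25.530346.

CHF 25.53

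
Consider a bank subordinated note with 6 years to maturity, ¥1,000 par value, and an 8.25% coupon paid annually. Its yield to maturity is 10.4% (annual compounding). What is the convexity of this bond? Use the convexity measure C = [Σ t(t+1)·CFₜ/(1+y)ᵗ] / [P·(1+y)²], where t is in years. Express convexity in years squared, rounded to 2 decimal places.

26.24

With y = 0.104:
  t   CF        PV=CF/(1+0.104)^t    t·PV        t(t+1)·PV
  1        82.50        74.7283        74.7283         149.4565
  2        82.50        67.6886       135.3773         406.1319
  3        82.50        61.3122       183.9365         735.7461
  4        82.50        55.5364       222.1456       1,110.7278
  5        82.50        50.3047       251.5235       1,509.1411
  6     1,082.50       597.8792     3,587.2754      25,110.9276
  Σ                    907.4494     4,454.9865      29,022.1309
P = 907.4494.
Convexity = Σ t(t+1)·PV / [P·(1+y)²] = 29,022.1309 / (907.4494 × 1.218816) = 26.24030.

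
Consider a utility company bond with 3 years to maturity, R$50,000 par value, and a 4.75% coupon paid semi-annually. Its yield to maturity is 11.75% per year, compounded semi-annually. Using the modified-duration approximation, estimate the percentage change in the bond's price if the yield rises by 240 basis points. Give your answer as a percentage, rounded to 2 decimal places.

Periodic yield y = 0.05875. Modified duration first:
  t   CF        PV=CF/(1+0.05875)^t    t·PV
  1     1,187.50     1,121.6057     1,121.6057
  2     1,187.50     1,059.3678     2,118.7356
  3     1,187.50     1,000.5835     3,001.7506
  4     1,187.50       945.0612     3,780.2447
  5     1,187.50       892.6198     4,463.0989
  6    51,187.50    36,341.5444   218,049.2662
  Σ                 41,360.7823   232,534.7016
P = 41,360.7823; D_Mac = 5.62211 half-year periods = 2.81105 yrs; D_mod = 2.81105/(1+0.05875) = 2.65507 yrs.
ΔP/P ≈ -D_mod · Δy = -2.65507 × (+0.024) = -0.063722 = -6.3722%.

-6.37%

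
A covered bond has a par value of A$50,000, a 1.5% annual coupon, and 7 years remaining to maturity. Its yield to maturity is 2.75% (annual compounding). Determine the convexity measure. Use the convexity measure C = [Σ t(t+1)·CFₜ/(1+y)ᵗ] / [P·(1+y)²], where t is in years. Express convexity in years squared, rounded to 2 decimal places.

With y = 0.0275:
  t   CF        PV=CF/(1+0.0275)^t    t·PV        t(t+1)·PV
  1       750.00       729.9270       729.9270       1,459.8540
  2       750.00       710.3912     1,420.7825       4,262.3475
  3       750.00       691.3783     2,074.1350       8,296.5401
  4       750.00       672.8743     2,691.4972      13,457.4860
  5       750.00       654.8655     3,274.3275      19,645.9650
  6       750.00       637.3387     3,824.0321      26,768.2248
  7    50,750.00    41,972.3449   293,806.4142   2,350,451.3134
  Σ                 46,069.1200   307,821.1155   2,424,341.7307
P = 46,069.1200.
Convexity = Σ t(t+1)·PV / [P·(1+y)²] = 2,424,341.7307 / (46,069.1200 × 1.055756) = 49.84485.

49.84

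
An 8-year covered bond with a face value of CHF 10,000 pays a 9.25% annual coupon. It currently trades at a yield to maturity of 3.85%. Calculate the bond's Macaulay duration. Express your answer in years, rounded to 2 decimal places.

Periodic yield y = 0.0385. Discount each cash flow and weight by its year:
  t   CF        PV=CF/(1+0.0385)^t    t·PV
  1       925.00       890.7078       890.7078
  2       925.00       857.6868     1,715.3736
  3       925.00       825.8900     2,477.6701
  4       925.00       795.2721     3,181.0883
  5       925.00       765.7892     3,828.9459
  6       925.00       737.3993     4,424.3959
  7       925.00       710.0619     4,970.4335
  8    10,925.00     8,075.5003    64,604.0026
  Σ                 13,658.3074    86,092.6176
Price P = Σ PV = 13,658.3074.
Macaulay duration = Σ(t·PV) / P = 86,092.6176 / 13,658.3074 = 6.30332 years.

6.30 years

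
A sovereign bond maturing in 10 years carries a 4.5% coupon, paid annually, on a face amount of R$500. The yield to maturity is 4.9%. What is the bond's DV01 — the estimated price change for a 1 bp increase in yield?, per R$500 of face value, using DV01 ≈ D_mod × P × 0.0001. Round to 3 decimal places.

Periodic yield y = 0.049.
  t   CF        PV=CF/(1+0.049)^t    t·PV
  1        22.50        21.4490        21.4490
  2        22.50        20.4471        40.8942
  3        22.50        19.4920        58.4760
  4        22.50        18.5815        74.3260
  5        22.50        17.7135        88.5676
  6        22.50        16.8861       101.3167
  7        22.50        16.0973       112.6814
  8        22.50        15.3454       122.7633
  9        22.50        14.6286       131.6575
  10      522.50       323.8407     3,238.4069
  Σ                    484.4813     3,990.5385
P = 484.4813; D_Mac = 8.23672 yrs; D_mod = 7.85198 yrs.
DV01 ≈ 7.85198 × 484.4813 × 0.0001 = 0.380414.

R$0.380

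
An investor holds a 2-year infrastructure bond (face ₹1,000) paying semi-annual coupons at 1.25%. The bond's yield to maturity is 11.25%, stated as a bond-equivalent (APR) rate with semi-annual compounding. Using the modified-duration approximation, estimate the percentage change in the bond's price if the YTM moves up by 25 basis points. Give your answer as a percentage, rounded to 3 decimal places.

Periodic yield y = 0.05625. Modified duration first:
  t   CF        PV=CF/(1+0.05625)^t    t·PV
  1         6.25         5.9172         5.9172
  2         6.25         5.6020        11.2041
  3         6.25         5.3037        15.9111
  4     1,006.25       808.4236     3,233.6946
  Σ                    825.2466     3,266.7269
P = 825.2466; D_Mac = 3.95849 half-year periods = 1.97924 yrs; D_mod = 1.97924/(1+0.05625) = 1.87384 yrs.
ΔP/P ≈ -D_mod · Δy = -1.87384 × (+0.0025) = -0.004685 = -0.4685%.

-0.468%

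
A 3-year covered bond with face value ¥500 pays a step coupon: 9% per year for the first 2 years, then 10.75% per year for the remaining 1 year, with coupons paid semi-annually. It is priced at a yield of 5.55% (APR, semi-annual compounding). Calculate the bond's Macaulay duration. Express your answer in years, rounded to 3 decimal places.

2.711 years

Periodic yield y = 0.02775. Discount each cash flow and weight by its period:
  t   CF        PV=CF/(1+0.02775)^t    t·PV
  1       22.500        21.8925        21.8925
  2       22.500        21.3014        42.6027
  3       22.500        20.7262        62.1787
  4       22.500        20.1666        80.6664
  5       26.875        23.4375       117.1874
  6      526.875       447.0774     2,682.4642
  Σ                    554.6015     3,006.9919
Price P = Σ PV = 554.6015.
Macaulay duration = Σ(t·PV) / P = 3,006.9919 / 554.6015 = 5.42190 half-year periods.
In years: 5.42190 / 2 = 2.71095 years.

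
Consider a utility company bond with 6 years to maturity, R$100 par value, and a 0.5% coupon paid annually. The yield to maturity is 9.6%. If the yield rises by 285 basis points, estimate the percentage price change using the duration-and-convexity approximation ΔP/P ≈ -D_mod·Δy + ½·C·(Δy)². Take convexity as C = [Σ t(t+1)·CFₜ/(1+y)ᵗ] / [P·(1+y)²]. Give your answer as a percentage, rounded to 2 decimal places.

-13.95%

With y = 0.096:
  t   CF        PV=CF/(1+0.096)^t    t·PV        t(t+1)·PV
  1         0.50         0.4562         0.4562           0.9124
  2         0.50         0.4162         0.8325           2.4975
  3         0.50         0.3798         1.1394           4.5574
  4         0.50         0.3465         1.3861           6.9304
  5         0.50         0.3162         1.5808           9.4850
  6       100.50        57.9833       347.8996       2,435.2975
  Σ                     59.8982       353.2946       2,459.6802
P = 59.8982; D_Mac = 5.89825 yrs; D_mod = 5.38162 yrs; C = 34.18565.
Duration effect: -5.38162 × (+0.0285) = -0.153376
Convexity effect: 0.5 × 34.18565 × (0.0285)² = +0.0138836
ΔP/P ≈ -0.153376 + 0.0138836 = -0.139492 = -13.9492%.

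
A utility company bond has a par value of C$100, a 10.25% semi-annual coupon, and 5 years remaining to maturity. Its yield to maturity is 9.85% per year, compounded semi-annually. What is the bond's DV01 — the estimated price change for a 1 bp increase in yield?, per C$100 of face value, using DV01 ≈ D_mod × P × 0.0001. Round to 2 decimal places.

Periodic yield y = 0.04925.
  t   CF        PV=CF/(1+0.04925)^t    t·PV
  1        5.125         4.8844         4.8844
  2        5.125         4.6552         9.3103
  3        5.125         4.4367        13.3100
  4        5.125         4.2284        16.9137
  5        5.125         4.0299        20.1497
  6        5.125         3.8408        23.0447
  7        5.125         3.6605        25.6235
  8        5.125         3.4887        27.9095
  9        5.125         3.3249        29.9244
  10     105.125        65.0004       650.0043
  Σ                    101.5500       821.0746
P = 101.5500; D_Mac = 8.08542 half-year periods = 4.04271 yrs; D_mod = 3.85295 yrs.
DV01 ≈ 3.85295 × 101.5500 × 0.0001 = 0.039127.

C$0.04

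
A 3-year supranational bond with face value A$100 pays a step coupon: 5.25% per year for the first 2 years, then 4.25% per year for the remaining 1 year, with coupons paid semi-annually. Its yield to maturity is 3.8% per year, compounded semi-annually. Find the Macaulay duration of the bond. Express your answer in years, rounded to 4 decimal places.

2.8195 years

Periodic yield y = 0.019. Discount each cash flow and weight by its period:
  t   CF        PV=CF/(1+0.019)^t    t·PV
  1        2.625         2.5761         2.5761
  2        2.625         2.5280         5.0560
  3        2.625         2.4809         7.4427
  4        2.625         2.4346         9.7385
  5        2.125         1.9341         9.6707
  6      102.125        91.2193       547.3161
  Σ                    103.1731       581.8001
Price P = Σ PV = 103.1731.
Macaulay duration = Σ(t·PV) / P = 581.8001 / 103.1731 = 5.63907 half-year periods.
In years: 5.63907 / 2 = 2.81953 years.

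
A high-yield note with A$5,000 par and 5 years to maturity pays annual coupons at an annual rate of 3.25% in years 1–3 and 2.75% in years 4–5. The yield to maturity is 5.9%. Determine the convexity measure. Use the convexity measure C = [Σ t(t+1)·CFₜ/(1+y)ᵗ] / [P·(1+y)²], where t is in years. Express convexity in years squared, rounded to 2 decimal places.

24.46

With y = 0.059:
  t   CF        PV=CF/(1+0.059)^t    t·PV        t(t+1)·PV
  1       162.50       153.4466       153.4466         306.8933
  2       162.50       144.8977       289.7954         869.3861
  3       162.50       136.8250       410.4750       1,641.9001
  4       137.50       109.3248       437.2994       2,186.4968
  5     5,137.50     3,857.1989    19,285.9945     115,715.9670
  Σ                  4,401.6931    20,577.0109     120,720.6434
P = 4,401.6931.
Convexity = Σ t(t+1)·PV / [P·(1+y)²] = 120,720.6434 / (4,401.6931 × 1.121481) = 24.45512.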